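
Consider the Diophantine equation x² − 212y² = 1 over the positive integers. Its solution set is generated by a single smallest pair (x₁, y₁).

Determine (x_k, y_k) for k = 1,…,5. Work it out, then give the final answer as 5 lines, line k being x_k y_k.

√212 → a₀=14, period (1,1,3,1,1,…,1,1,28); ℓ=14 even so k=13
k=0  a_k=14  p_k/q_k = 14/1
k=1  a_k=1  p_k/q_k = 15/1
k=2  a_k=1  p_k/q_k = 29/2
…
k=5  a_k=1  p_k/q_k = 233/16
…
k=9  a_k=1  p_k/q_k = 5198/357
…
k=12  a_k=1  p_k/q_k = 37114/2549
k=13  a_k=1  p_k/q_k = 66249/4550
fundamental: x₁=66249, y₁=4550  (since 4388930001 − 212·20702500 = 1)
n=2: (66249,4550)∘(66249,4550) = (66249·66249+212·4550·4550, 66249·4550+4550·66249) = (8777860001,602865900)
n=3: (8777860001,602865900)∘(66249,4550) = (66249·8777860001+212·4550·602865900, 66249·602865900+4550·8777860001) = (1163048894346249,79878526013650)
n=4: (1163048894346249,79878526013650)∘(66249,4550) = (66249·1163048894346249+212·4550·79878526013650, 66249·79878526013650+4550·1163048894346249) = (154101652394311440001,10583744939153731800)
n=5: (154101652394311440001,10583744939153731800)∘(66249,4550) = (66249·154101652394311440001+212·4550·10583744939153731800, 66249·10583744939153731800+4550·154101652394311440001) = (20418160737778428282906249,1402325036868112630022750)

66249 4550
8777860001 602865900
1163048894346249 79878526013650
154101652394311440001 10583744939153731800
20418160737778428282906249 1402325036868112630022750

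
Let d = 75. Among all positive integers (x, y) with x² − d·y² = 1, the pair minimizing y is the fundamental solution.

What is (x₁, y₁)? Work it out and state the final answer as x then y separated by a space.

[8; 1,1,1,16] for √75; ℓ=4 ⇒ convergent index 3
a_0=8:  p_0=8·1+0=8,  q_0=8·0+1=1
a_1=1:  p_1=1·8+1=9,  q_1=1·1+0=1
a_2=1:  p_2=1·9+8=17,  q_2=1·1+1=2
a_3=1:  p_3=1·17+9=26,  q_3=1·2+1=3
→ (26, 3).  Check: 26²=676, 75·3²=675, difference 1.

26 3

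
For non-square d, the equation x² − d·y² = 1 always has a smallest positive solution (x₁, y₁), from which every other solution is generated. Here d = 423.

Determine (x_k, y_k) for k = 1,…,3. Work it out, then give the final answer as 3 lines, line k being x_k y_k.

4607 224
42448897 2063936
391124132351 19017106080

[20; 1,1,3,4,3,1,1,40] for √423; ℓ=8 ⇒ convergent index 7
step 0: (20, 1)  from 20·(1,0) + (0,1)
…
step 4: (617, 30)  from 4·(144,7) + (41,2)
…
step 6: (2612, 127)  from 1·(1995,97) + (617,30)
step 7: (4607, 224)  from 1·(2612,127) + (1995,97)
(x₁, y₁) = (4607, 224);  4607² − 423·224² = 1 ✓
(x_2, y_2) = (4607·4607 + 423·224·224, 4607·224 + 224·4607) = (42448897, 2063936)
(x_3, y_3) = (4607·42448897 + 423·224·2063936, 4607·2063936 + 224·42448897) = (391124132351, 19017106080)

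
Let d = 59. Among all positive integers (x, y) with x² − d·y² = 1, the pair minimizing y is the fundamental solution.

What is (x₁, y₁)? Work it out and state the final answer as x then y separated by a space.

d=59: √d = [7; 1,2,7,2,1,14] (ℓ=6, even), read p_5/q_5
step 0: (7, 1)  from 7·(1,0) + (0,1)
step 1: (8, 1)  from 1·(7,1) + (1,0)
…
step 4: (361, 47)  from 2·(169,22) + (23,3)
step 5: (530, 69)  from 1·(361,47) + (169,22)
(x₁, y₁) = (530, 69);  530² − 59·69² = 1 ✓

530 69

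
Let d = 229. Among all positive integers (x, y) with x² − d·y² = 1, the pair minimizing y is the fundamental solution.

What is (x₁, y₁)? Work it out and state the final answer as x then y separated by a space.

√229 = [15; 7,1,1,7,30, …], period ℓ=5 (odd) → k=9
a_0=15:  p_0=15·1+0=15,  q_0=15·0+1=1
a_1=7:  p_1=7·15+1=106,  q_1=7·1+0=7
…
a_4=7:  p_4=7·227+121=1710,  q_4=7·15+8=113
…
a_7=1:  p_7=1·362399+51527=413926,  q_7=1·23948+3405=27353
a_8=1:  p_8=1·413926+362399=776325,  q_8=1·27353+23948=51301
a_9=7:  p_9=7·776325+413926=5848201,  q_9=7·51301+27353=386460
(x₁, y₁) = (5848201, 386460);  5848201² − 229·386460² = 1 ✓

5848201 386460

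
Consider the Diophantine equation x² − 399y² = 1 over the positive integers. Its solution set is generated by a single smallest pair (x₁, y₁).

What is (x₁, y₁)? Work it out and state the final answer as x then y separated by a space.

20 1

√399 → a₀=19, period (1,38); ℓ=2 even so k=1
a_0=19:  p_0=19·1+0=19,  q_0=19·0+1=1
a_1=1:  p_1=1·19+1=20,  q_1=1·1+0=1
→ (20, 1).  Check: 20²=400, 399·1²=399, difference 1.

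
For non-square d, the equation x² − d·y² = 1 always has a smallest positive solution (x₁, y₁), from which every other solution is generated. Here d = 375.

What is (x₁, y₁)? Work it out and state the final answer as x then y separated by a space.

√375 = [19; 2,1,2,1,5,1,2,1,2,38, …], period ℓ=10 (even) → k=9
k=0  a_k=19  p_k/q_k = 19/1
…
k=2  a_k=1  p_k/q_k = 58/3
k=3  a_k=2  p_k/q_k = 155/8
…
k=6  a_k=1  p_k/q_k = 1433/74
…
k=8  a_k=1  p_k/q_k = 5519/285
k=9  a_k=2  p_k/q_k = 15124/781
→ (15124, 781).  Check: 15124²=228735376, 375·781²=228735375, difference 1.

15124 781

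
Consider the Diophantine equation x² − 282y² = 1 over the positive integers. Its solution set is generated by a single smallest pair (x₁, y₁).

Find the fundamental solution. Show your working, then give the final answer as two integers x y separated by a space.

2351 140

d=282: √d = [16; 1,3,1,4,1,3,1,32] (ℓ=8, even), read p_7/q_7
k=0  a_k=16  p_k/q_k = 16/1
…
k=2  a_k=3  p_k/q_k = 67/4
…
k=4  a_k=4  p_k/q_k = 403/24
k=5  a_k=1  p_k/q_k = 487/29
k=6  a_k=3  p_k/q_k = 1864/111
k=7  a_k=1  p_k/q_k = 2351/140
fundamental: x₁=2351, y₁=140  (since 5527201 − 282·19600 = 1)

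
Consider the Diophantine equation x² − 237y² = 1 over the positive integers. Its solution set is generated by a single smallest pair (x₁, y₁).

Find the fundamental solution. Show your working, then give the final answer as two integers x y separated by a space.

228151 14820

√237 = [15; 2,1,1,7,10,7,1,1,2,30, …], period ℓ=10 (even) → k=9
step 0: (15, 1)  from 15·(1,0) + (0,1)
…
step 2: (46, 3)  from 1·(31,2) + (15,1)
…
step 4: (585, 38)  from 7·(77,5) + (46,3)
…
step 6: (42074, 2733)  from 7·(5927,385) + (585,38)
…
step 8: (90075, 5851)  from 1·(48001,3118) + (42074,2733)
step 9: (228151, 14820)  from 2·(90075,5851) + (48001,3118)
(x₁, y₁) = (228151, 14820);  228151² − 237·14820² = 1 ✓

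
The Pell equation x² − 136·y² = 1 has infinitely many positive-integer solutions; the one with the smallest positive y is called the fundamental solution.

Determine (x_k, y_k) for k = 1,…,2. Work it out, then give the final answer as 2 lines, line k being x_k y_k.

35 3
2449 210

√136 → a₀=11, period (1,1,1,22); ℓ=4 even so k=3
a_0=11:  p_0=11·1+0=11,  q_0=11·0+1=1
a_1=1:  p_1=1·11+1=12,  q_1=1·1+0=1
a_2=1:  p_2=1·12+11=23,  q_2=1·1+1=2
a_3=1:  p_3=1·23+12=35,  q_3=1·2+1=3
→ (35, 3).  Check: 35²=1225, 136·3²=1224, difference 1.
n=2: (35,3)∘(35,3) = (35·35+136·3·3, 35·3+3·35) = (2449,210)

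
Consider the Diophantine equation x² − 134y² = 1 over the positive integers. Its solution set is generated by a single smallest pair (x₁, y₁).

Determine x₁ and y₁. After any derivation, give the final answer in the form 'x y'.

145925 12606

√134 → a₀=11, period (1,1,2,1,3,…,1,1,22); ℓ=14 even so k=13
a_0=11:  p_0=11·1+0=11,  q_0=11·0+1=1
…
a_2=1:  p_2=1·12+11=23,  q_2=1·1+1=2
…
a_5=3:  p_5=3·81+58=301,  q_5=3·7+5=26
a_6=1:  p_6=1·301+81=382,  q_6=1·26+7=33
…
a_10=1:  p_10=1·17630+4503=22133,  q_10=1·1523+389=1912
a_11=2:  p_11=2·22133+17630=61896,  q_11=2·1912+1523=5347
a_12=1:  p_12=1·61896+22133=84029,  q_12=1·5347+1912=7259
a_13=1:  p_13=1·84029+61896=145925,  q_13=1·7259+5347=12606
→ (145925, 12606).  Check: 145925²=21294105625, 134·12606²=21294105624, difference 1.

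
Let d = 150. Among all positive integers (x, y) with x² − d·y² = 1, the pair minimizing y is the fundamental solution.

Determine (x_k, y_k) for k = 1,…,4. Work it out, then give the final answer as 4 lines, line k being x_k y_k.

d=150: √d = [12; 4,24] (ℓ=2, even), read p_1/q_1
step 0: (12, 1)  from 12·(1,0) + (0,1)
step 1: (49, 4)  from 4·(12,1) + (1,0)
→ (49, 4).  Check: 49²=2401, 150·4²=2400, difference 1.
n=2: (49,4)∘(49,4) = (49·49+150·4·4, 49·4+4·49) = (4801,392)
n=3: (4801,392)∘(49,4) = (49·4801+150·4·392, 49·392+4·4801) = (470449,38412)
n=4: (470449,38412)∘(49,4) = (49·470449+150·4·38412, 49·38412+4·470449) = (46099201,3763984)

49 4
4801 392
470449 38412
46099201 3763984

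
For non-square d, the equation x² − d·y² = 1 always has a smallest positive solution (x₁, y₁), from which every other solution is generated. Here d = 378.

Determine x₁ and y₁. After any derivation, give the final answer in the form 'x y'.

8749 450

√378 → a₀=19, period (2,3,1,4,1,3,2,38); ℓ=8 even so k=7
step 0: (19, 1)  from 19·(1,0) + (0,1)
step 1: (39, 2)  from 2·(19,1) + (1,0)
step 2: (136, 7)  from 3·(39,2) + (19,1)
…
step 5: (1011, 52)  from 1·(836,43) + (175,9)
step 6: (3869, 199)  from 3·(1011,52) + (836,43)
step 7: (8749, 450)  from 2·(3869,199) + (1011,52)
fundamental: x₁=8749, y₁=450  (since 76545001 − 378·202500 = 1)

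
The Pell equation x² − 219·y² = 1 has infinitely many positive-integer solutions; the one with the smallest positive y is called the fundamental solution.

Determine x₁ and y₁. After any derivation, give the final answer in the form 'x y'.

d=219: √d = [14; 1,3,1,28] (ℓ=4, even), read p_3/q_3
step 0: (14, 1)  from 14·(1,0) + (0,1)
step 1: (15, 1)  from 1·(14,1) + (1,0)
step 2: (59, 4)  from 3·(15,1) + (14,1)
step 3: (74, 5)  from 1·(59,4) + (15,1)
fundamental: x₁=74, y₁=5  (since 5476 − 219·25 = 1)

74 5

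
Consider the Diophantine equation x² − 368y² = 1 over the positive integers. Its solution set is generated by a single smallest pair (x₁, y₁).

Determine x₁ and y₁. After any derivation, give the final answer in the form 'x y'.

d=368: √d = [19; 5,2,5,38] (ℓ=4, even), read p_3/q_3
i=0: a=19 ⇒ p=19, q=1
i=1: a=5 ⇒ p=96, q=5
i=2: a=2 ⇒ p=211, q=11
i=3: a=5 ⇒ p=1151, q=60
fundamental: x₁=1151, y₁=60  (since 1324801 − 368·3600 = 1)

1151 60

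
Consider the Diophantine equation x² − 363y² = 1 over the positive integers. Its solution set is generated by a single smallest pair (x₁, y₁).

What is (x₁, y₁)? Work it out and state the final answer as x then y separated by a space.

362 19

√363 = [19; 19,38, …], period ℓ=2 (even) → k=1
step 0: (19, 1)  from 19·(1,0) + (0,1)
step 1: (362, 19)  from 19·(19,1) + (1,0)
fundamental: x₁=362, y₁=19  (since 131044 − 363·361 = 1)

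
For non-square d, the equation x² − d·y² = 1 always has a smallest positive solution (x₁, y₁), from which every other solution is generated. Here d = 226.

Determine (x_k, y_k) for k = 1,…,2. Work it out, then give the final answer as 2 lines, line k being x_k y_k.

√226 = [15; 30, …], period ℓ=1 (odd) → k=1
k=0  a_k=15  p_k/q_k = 15/1
k=1  a_k=30  p_k/q_k = 451/30
fundamental: x₁=451, y₁=30  (since 203401 − 226·900 = 1)
n=2: (451,30)∘(451,30) = (451·451+226·30·30, 451·30+30·451) = (406801,27060)

451 30
406801 27060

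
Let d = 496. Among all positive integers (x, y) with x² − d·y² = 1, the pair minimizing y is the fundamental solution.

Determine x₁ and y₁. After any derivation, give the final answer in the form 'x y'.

√496 → a₀=22, period (3,1,2,4,1,…,1,3,44); ℓ=16 even so k=15
a_0=22:  p_0=22·1+0=22,  q_0=22·0+1=1
a_1=3:  p_1=3·22+1=67,  q_1=3·1+0=3
…
a_4=4:  p_4=4·245+89=1069,  q_4=4·11+4=48
…
a_6=1:  p_6=1·1314+1069=2383,  q_6=1·59+48=107
…
a_8=2:  p_8=2·6080+2383=14543,  q_8=2·273+107=653
…
a_10=1:  p_10=1·35166+14543=49709,  q_10=1·1579+653=2232
a_11=1:  p_11=1·49709+35166=84875,  q_11=1·2232+1579=3811
a_12=4:  p_12=4·84875+49709=389209,  q_12=4·3811+2232=17476
a_13=2:  p_13=2·389209+84875=863293,  q_13=2·17476+3811=38763
a_14=1:  p_14=1·863293+389209=1252502,  q_14=1·38763+17476=56239
a_15=3:  p_15=3·1252502+863293=4620799,  q_15=3·56239+38763=207480
(x₁, y₁) = (4620799, 207480);  4620799² − 496·207480² = 1 ✓

4620799 207480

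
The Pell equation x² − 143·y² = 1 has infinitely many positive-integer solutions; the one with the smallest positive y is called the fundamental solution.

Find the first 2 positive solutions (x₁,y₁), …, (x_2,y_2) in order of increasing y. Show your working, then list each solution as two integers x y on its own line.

√143 → a₀=11, period (1,22); ℓ=2 even so k=1
step 0: (11, 1)  from 11·(1,0) + (0,1)
step 1: (12, 1)  from 1·(11,1) + (1,0)
fundamental: x₁=12, y₁=1  (since 144 − 143·1 = 1)
(12+1√143)^2 = 287 + 24√143

12 1
287 24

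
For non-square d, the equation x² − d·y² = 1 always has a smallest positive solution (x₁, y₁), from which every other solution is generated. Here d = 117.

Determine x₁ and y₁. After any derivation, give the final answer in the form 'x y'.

649 60

√117 = [10; 1,4,2,4,1,20, …], period ℓ=6 (even) → k=5
k=0  a_k=10  p_k/q_k = 10/1
…
k=4  a_k=4  p_k/q_k = 530/49
k=5  a_k=1  p_k/q_k = 649/60
fundamental: x₁=649, y₁=60  (since 421201 − 117·3600 = 1)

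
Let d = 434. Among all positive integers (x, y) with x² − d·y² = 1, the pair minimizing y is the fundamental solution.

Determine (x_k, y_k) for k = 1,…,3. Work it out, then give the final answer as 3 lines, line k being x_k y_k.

√434 → a₀=20, period (1,4,1,40); ℓ=4 even so k=3
i=0: a=20 ⇒ p=20, q=1
i=1: a=1 ⇒ p=21, q=1
i=2: a=4 ⇒ p=104, q=5
i=3: a=1 ⇒ p=125, q=6
→ (125, 6).  Check: 125²=15625, 434·6²=15624, difference 1.
n=2: (125,6)∘(125,6) = (125·125+434·6·6, 125·6+6·125) = (31249,1500)
n=3: (31249,1500)∘(125,6) = (125·31249+434·6·1500, 125·1500+6·31249) = (7812125,374994)

125 6
31249 1500
7812125 374994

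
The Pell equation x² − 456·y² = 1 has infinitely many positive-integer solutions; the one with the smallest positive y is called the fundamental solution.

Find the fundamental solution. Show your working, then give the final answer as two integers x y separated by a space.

[21; 2,1,4,1,2,42] for √456; ℓ=6 ⇒ convergent index 5
i=0: a=21 ⇒ p=21, q=1
i=1: a=2 ⇒ p=43, q=2
i=2: a=1 ⇒ p=64, q=3
…
i=4: a=1 ⇒ p=363, q=17
i=5: a=2 ⇒ p=1025, q=48
(x₁, y₁) = (1025, 48);  1025² − 456·48² = 1 ✓

1025 48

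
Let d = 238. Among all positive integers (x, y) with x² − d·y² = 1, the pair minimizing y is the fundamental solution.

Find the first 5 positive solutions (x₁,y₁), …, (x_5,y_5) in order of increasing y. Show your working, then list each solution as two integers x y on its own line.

11663 756
272051137 17634456
6345864809999 411341319900
148023642285985537 9594947610352944
3452799473617033826063 223811747547751451844

[15; 2,2,1,14,1,2,2,30] for √238; ℓ=8 ⇒ convergent index 7
a_0=15:  p_0=15·1+0=15,  q_0=15·0+1=1
a_1=2:  p_1=2·15+1=31,  q_1=2·1+0=2
a_2=2:  p_2=2·31+15=77,  q_2=2·2+1=5
a_3=1:  p_3=1·77+31=108,  q_3=1·5+2=7
a_4=14:  p_4=14·108+77=1589,  q_4=14·7+5=103
…
a_6=2:  p_6=2·1697+1589=4983,  q_6=2·110+103=323
a_7=2:  p_7=2·4983+1697=11663,  q_7=2·323+110=756
→ (11663, 756).  Check: 11663²=136025569, 238·756²=136025568, difference 1.
(x_2, y_2) = (11663·11663 + 238·756·756, 11663·756 + 756·11663) = (272051137, 17634456)
(x_3, y_3) = (11663·272051137 + 238·756·17634456, 11663·17634456 + 756·272051137) = (6345864809999, 411341319900)
(x_4, y_4) = (11663·6345864809999 + 238·756·411341319900, 11663·411341319900 + 756·6345864809999) = (148023642285985537, 9594947610352944)
(x_5, y_5) = (11663·148023642285985537 + 238·756·9594947610352944, 11663·9594947610352944 + 756·148023642285985537) = (3452799473617033826063, 223811747547751451844)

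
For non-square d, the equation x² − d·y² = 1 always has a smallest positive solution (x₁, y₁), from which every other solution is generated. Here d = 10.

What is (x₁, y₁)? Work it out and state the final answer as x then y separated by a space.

[3; 6] for √10; ℓ=1 ⇒ convergent index 1
a_0=3:  p_0=3·1+0=3,  q_0=3·0+1=1
a_1=6:  p_1=6·3+1=19,  q_1=6·1+0=6
fundamental: x₁=19, y₁=6  (since 361 − 10·36 = 1)

19 6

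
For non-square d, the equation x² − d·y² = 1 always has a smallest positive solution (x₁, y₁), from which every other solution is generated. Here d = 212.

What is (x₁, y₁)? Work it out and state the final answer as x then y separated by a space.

√212 → a₀=14, period (1,1,3,1,1,…,1,1,28); ℓ=14 even so k=13
a_0=14:  p_0=14·1+0=14,  q_0=14·0+1=1
…
a_2=1:  p_2=1·15+14=29,  q_2=1·1+1=2
a_3=3:  p_3=3·29+15=102,  q_3=3·2+1=7
a_4=1:  p_4=1·102+29=131,  q_4=1·7+2=9
a_5=1:  p_5=1·131+102=233,  q_5=1·9+7=16
…
a_7=6:  p_7=6·364+233=2417,  q_7=6·25+16=166
a_8=1:  p_8=1·2417+364=2781,  q_8=1·166+25=191
a_9=1:  p_9=1·2781+2417=5198,  q_9=1·191+166=357
a_10=1:  p_10=1·5198+2781=7979,  q_10=1·357+191=548
a_11=3:  p_11=3·7979+5198=29135,  q_11=3·548+357=2001
a_12=1:  p_12=1·29135+7979=37114,  q_12=1·2001+548=2549
a_13=1:  p_13=1·37114+29135=66249,  q_13=1·2549+2001=4550
→ (66249, 4550).  Check: 66249²=4388930001, 212·4550²=4388930000, difference 1.

66249 4550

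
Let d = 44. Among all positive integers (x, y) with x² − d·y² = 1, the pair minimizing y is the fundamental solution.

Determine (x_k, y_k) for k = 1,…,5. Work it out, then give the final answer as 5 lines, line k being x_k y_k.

199 30
79201 11940
31521799 4752090
12545596801 1891319880
4993116004999 752740560150

d=44: √d = [6; 1,1,1,2,1,1,1,12] (ℓ=8, even), read p_7/q_7
step 0: (6, 1)  from 6·(1,0) + (0,1)
step 1: (7, 1)  from 1·(6,1) + (1,0)
step 2: (13, 2)  from 1·(7,1) + (6,1)
step 3: (20, 3)  from 1·(13,2) + (7,1)
step 4: (53, 8)  from 2·(20,3) + (13,2)
…
step 6: (126, 19)  from 1·(73,11) + (53,8)
step 7: (199, 30)  from 1·(126,19) + (73,11)
fundamental: x₁=199, y₁=30  (since 39601 − 44·900 = 1)
(x_2, y_2) = (199·199 + 44·30·30, 199·30 + 30·199) = (79201, 11940)
(x_3, y_3) = (199·79201 + 44·30·11940, 199·11940 + 30·79201) = (31521799, 4752090)
(x_4, y_4) = (199·31521799 + 44·30·4752090, 199·4752090 + 30·31521799) = (12545596801, 1891319880)
(x_5, y_5) = (199·12545596801 + 44·30·1891319880, 199·1891319880 + 30·12545596801) = (4993116004999, 752740560150)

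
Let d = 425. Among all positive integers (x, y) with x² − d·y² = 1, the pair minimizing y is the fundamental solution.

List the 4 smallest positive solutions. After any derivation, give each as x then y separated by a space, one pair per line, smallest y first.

√425 → a₀=20, period (1,1,1,1,1,1,40); ℓ=7 odd so k=13
step 0: (20, 1)  from 20·(1,0) + (0,1)
…
step 2: (41, 2)  from 1·(21,1) + (20,1)
…
step 4: (103, 5)  from 1·(62,3) + (41,2)
…
step 8: (11153, 541)  from 1·(10885,528) + (268,13)
step 9: (22038, 1069)  from 1·(11153,541) + (10885,528)
step 10: (33191, 1610)  from 1·(22038,1069) + (11153,541)
step 11: (55229, 2679)  from 1·(33191,1610) + (22038,1069)
step 12: (88420, 4289)  from 1·(55229,2679) + (33191,1610)
step 13: (143649, 6968)  from 1·(88420,4289) + (55229,2679)
→ (143649, 6968).  Check: 143649²=20635035201, 425·6968²=20635035200, difference 1.
(143649+6968√425)^2 = 41270070401 + 2001892464√425
(143649+6968√425)^3 = 11856808685922849 + 575139701115304√425
(143649+6968√425)^4 = 3406437421806992601601 + 165236485849022716128√425

143649 6968
41270070401 2001892464
11856808685922849 575139701115304
3406437421806992601601 165236485849022716128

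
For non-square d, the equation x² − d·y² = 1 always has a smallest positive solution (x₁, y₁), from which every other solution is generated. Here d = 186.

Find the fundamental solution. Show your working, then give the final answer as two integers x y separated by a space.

7501 550

[13; 1,1,1,3,4,3,1,1,1,26] for √186; ℓ=10 ⇒ convergent index 9
step 0: (13, 1)  from 13·(1,0) + (0,1)
step 1: (14, 1)  from 1·(13,1) + (1,0)
step 2: (27, 2)  from 1·(14,1) + (13,1)
…
step 4: (150, 11)  from 3·(41,3) + (27,2)
step 5: (641, 47)  from 4·(150,11) + (41,3)
…
step 8: (4787, 351)  from 1·(2714,199) + (2073,152)
step 9: (7501, 550)  from 1·(4787,351) + (2714,199)
fundamental: x₁=7501, y₁=550  (since 56265001 − 186·302500 = 1)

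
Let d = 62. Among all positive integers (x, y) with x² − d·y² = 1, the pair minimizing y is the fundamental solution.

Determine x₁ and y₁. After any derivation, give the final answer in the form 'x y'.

[7; 1,6,1,14] for √62; ℓ=4 ⇒ convergent index 3
a_0=7:  p_0=7·1+0=7,  q_0=7·0+1=1
a_1=1:  p_1=1·7+1=8,  q_1=1·1+0=1
a_2=6:  p_2=6·8+7=55,  q_2=6·1+1=7
a_3=1:  p_3=1·55+8=63,  q_3=1·7+1=8
(x₁, y₁) = (63, 8);  63² − 62·8² = 1 ✓

63 8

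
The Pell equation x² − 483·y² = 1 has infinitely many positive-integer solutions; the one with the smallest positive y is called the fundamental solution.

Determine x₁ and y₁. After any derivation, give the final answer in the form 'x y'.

√483 = [21; 1,42, …], period ℓ=2 (even) → k=1
a_0=21:  p_0=21·1+0=21,  q_0=21·0+1=1
a_1=1:  p_1=1·21+1=22,  q_1=1·1+0=1
→ (22, 1).  Check: 22²=484, 483·1²=483, difference 1.

22 1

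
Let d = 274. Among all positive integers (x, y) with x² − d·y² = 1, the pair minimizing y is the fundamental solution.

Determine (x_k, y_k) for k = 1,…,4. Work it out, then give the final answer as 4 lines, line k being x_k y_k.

√274 = [16; 1,1,4,4,1,1,32, …], period ℓ=7 (odd) → k=13
step 0: (16, 1)  from 16·(1,0) + (0,1)
step 1: (17, 1)  from 1·(16,1) + (1,0)
step 2: (33, 2)  from 1·(17,1) + (16,1)
step 3: (149, 9)  from 4·(33,2) + (17,1)
step 4: (629, 38)  from 4·(149,9) + (33,2)
step 5: (778, 47)  from 1·(629,38) + (149,9)
…
step 7: (45802, 2767)  from 32·(1407,85) + (778,47)
step 8: (47209, 2852)  from 1·(45802,2767) + (1407,85)
step 9: (93011, 5619)  from 1·(47209,2852) + (45802,2767)
step 10: (419253, 25328)  from 4·(93011,5619) + (47209,2852)
…
step 12: (2189276, 132259)  from 1·(1770023,106931) + (419253,25328)
step 13: (3959299, 239190)  from 1·(2189276,132259) + (1770023,106931)
→ (3959299, 239190).  Check: 3959299²=15676048571401, 274·239190²=15676048571400, difference 1.
n=2: (3959299,239190)∘(3959299,239190) = (3959299·3959299+274·239190·239190, 3959299·239190+239190·3959299) = (31352097142801,1894049455620)
n=3: (31352097142801,1894049455620)∘(3959299,239190) = (3959299·31352097142801+274·239190·1894049455620, 3959299·1894049455620+239190·31352097142801) = (248264653730785753699,14998216231173381570)
n=4: (248264653730785753699,14998216231173381570)∘(3959299,239190) = (3959299·248264653730785753699+274·239190·14998216231173381570, 3959299·14998216231173381570+239190·248264653730785753699) = (1965907990503261255572251201,118764845051735182903983240)

3959299 239190
31352097142801 1894049455620
248264653730785753699 14998216231173381570
1965907990503261255572251201 118764845051735182903983240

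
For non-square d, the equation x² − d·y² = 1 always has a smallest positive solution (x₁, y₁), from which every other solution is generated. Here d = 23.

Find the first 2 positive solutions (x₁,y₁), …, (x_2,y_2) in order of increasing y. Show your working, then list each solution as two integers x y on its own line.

24 5
1151 240

[4; 1,3,1,8] for √23; ℓ=4 ⇒ convergent index 3
k=0  a_k=4  p_k/q_k = 4/1
k=1  a_k=1  p_k/q_k = 5/1
k=2  a_k=3  p_k/q_k = 19/4
k=3  a_k=1  p_k/q_k = 24/5
(x₁, y₁) = (24, 5);  24² − 23·5² = 1 ✓
(x_2, y_2) = (24·24 + 23·5·5, 24·5 + 5·24) = (1151, 240)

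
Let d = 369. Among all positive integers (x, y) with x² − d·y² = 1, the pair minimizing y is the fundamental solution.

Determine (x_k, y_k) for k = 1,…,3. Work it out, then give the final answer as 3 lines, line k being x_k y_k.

8396801 437120
141012534067201 7340819306240
2368108374136006451201 123278797782910239360

d=369: √d = [19; 4,1,3,2,7,4,7,2,3,1,4,38] (ℓ=12, even), read p_11/q_11
i=0: a=19 ⇒ p=19, q=1
i=1: a=4 ⇒ p=77, q=4
…
i=3: a=3 ⇒ p=365, q=19
…
i=5: a=7 ⇒ p=6147, q=320
…
i=7: a=7 ⇒ p=184045, q=9581
…
i=10: a=1 ⇒ p=1758061, q=91521
i=11: a=4 ⇒ p=8396801, q=437120
fundamental: x₁=8396801, y₁=437120  (since 70506267033601 − 369·191073894400 = 1)
n=2: (8396801,437120)∘(8396801,437120) = (8396801·8396801+369·437120·437120, 8396801·437120+437120·8396801) = (141012534067201,7340819306240)
n=3: (141012534067201,7340819306240)∘(8396801,437120) = (8396801·141012534067201+369·437120·7340819306240, 8396801·7340819306240+437120·141012534067201) = (2368108374136006451201,123278797782910239360)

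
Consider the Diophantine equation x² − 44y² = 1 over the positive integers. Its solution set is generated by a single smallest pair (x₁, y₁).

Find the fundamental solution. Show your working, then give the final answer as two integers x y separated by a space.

199 30

d=44: √d = [6; 1,1,1,2,1,1,1,12] (ℓ=8, even), read p_7/q_7
step 0: (6, 1)  from 6·(1,0) + (0,1)
step 1: (7, 1)  from 1·(6,1) + (1,0)
…
step 6: (126, 19)  from 1·(73,11) + (53,8)
step 7: (199, 30)  from 1·(126,19) + (73,11)
(x₁, y₁) = (199, 30);  199² − 44·30² = 1 ✓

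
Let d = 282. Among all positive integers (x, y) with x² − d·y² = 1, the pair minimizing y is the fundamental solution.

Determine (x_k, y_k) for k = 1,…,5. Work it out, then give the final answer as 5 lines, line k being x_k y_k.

[16; 1,3,1,4,1,3,1,32] for √282; ℓ=8 ⇒ convergent index 7
i=0: a=16 ⇒ p=16, q=1
i=1: a=1 ⇒ p=17, q=1
i=2: a=3 ⇒ p=67, q=4
i=3: a=1 ⇒ p=84, q=5
…
i=5: a=1 ⇒ p=487, q=29
i=6: a=3 ⇒ p=1864, q=111
i=7: a=1 ⇒ p=2351, q=140
→ (2351, 140).  Check: 2351²=5527201, 282·140²=5527200, difference 1.
(x_2, y_2) = (2351·2351 + 282·140·140, 2351·140 + 140·2351) = (11054401, 658280)
(x_3, y_3) = (2351·11054401 + 282·140·658280, 2351·658280 + 140·11054401) = (51977791151, 3095232420)
(x_4, y_4) = (2351·51977791151 + 282·140·3095232420, 2351·3095232420 + 140·51977791151) = (244399562937601, 14553782180560)
(x_5, y_5) = (2351·244399562937601 + 282·140·14553782180560, 2351·14553782180560 + 140·244399562937601) = (1149166692954808751, 68431880717760700)

2351 140
11054401 658280
51977791151 3095232420
244399562937601 14553782180560
1149166692954808751 68431880717760700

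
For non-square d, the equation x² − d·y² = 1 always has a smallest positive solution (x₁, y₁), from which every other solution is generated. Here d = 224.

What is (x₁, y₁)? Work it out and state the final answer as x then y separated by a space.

15 1

d=224: √d = [14; 1,28] (ℓ=2, even), read p_1/q_1
a_0=14:  p_0=14·1+0=14,  q_0=14·0+1=1
a_1=1:  p_1=1·14+1=15,  q_1=1·1+0=1
(x₁, y₁) = (15, 1);  15² − 224·1² = 1 ✓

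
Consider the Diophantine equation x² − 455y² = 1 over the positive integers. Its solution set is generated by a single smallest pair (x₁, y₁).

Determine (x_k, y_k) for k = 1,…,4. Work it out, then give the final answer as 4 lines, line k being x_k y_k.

64 3
8191 384
1048384 49149
134184961 6290688

d=455: √d = [21; 3,42] (ℓ=2, even), read p_1/q_1
k=0  a_k=21  p_k/q_k = 21/1
k=1  a_k=3  p_k/q_k = 64/3
fundamental: x₁=64, y₁=3  (since 4096 − 455·9 = 1)
(x_2, y_2) = (64·64 + 455·3·3, 64·3 + 3·64) = (8191, 384)
(x_3, y_3) = (64·8191 + 455·3·384, 64·384 + 3·8191) = (1048384, 49149)
(x_4, y_4) = (64·1048384 + 455·3·49149, 64·49149 + 3·1048384) = (134184961, 6290688)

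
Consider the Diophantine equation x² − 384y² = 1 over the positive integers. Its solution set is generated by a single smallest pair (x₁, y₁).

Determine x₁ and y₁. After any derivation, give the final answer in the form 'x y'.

d=384: √d = [19; 1,1,2,9,2,1,1,38] (ℓ=8, even), read p_7/q_7
step 0: (19, 1)  from 19·(1,0) + (0,1)
step 1: (20, 1)  from 1·(19,1) + (1,0)
…
step 3: (98, 5)  from 2·(39,2) + (20,1)
…
step 5: (1940, 99)  from 2·(921,47) + (98,5)
step 6: (2861, 146)  from 1·(1940,99) + (921,47)
step 7: (4801, 245)  from 1·(2861,146) + (1940,99)
fundamental: x₁=4801, y₁=245  (since 23049601 − 384·60025 = 1)

4801 245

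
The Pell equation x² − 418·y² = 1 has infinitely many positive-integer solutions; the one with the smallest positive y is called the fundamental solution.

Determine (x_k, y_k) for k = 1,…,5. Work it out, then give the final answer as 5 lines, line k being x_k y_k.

33857 1656
2292592897 112134384
155240635393601 7593067676520
10511964382749705217 514156984535740896
711807156058272903670337 34815626043260091355224

d=418: √d = [20; 2,4,20,4,2,40] (ℓ=6, even), read p_5/q_5
step 0: (20, 1)  from 20·(1,0) + (0,1)
step 1: (41, 2)  from 2·(20,1) + (1,0)
…
step 3: (3721, 182)  from 20·(184,9) + (41,2)
step 4: (15068, 737)  from 4·(3721,182) + (184,9)
step 5: (33857, 1656)  from 2·(15068,737) + (3721,182)
fundamental: x₁=33857, y₁=1656  (since 1146296449 − 418·2742336 = 1)
n=2: (33857,1656)∘(33857,1656) = (33857·33857+418·1656·1656, 33857·1656+1656·33857) = (2292592897,112134384)
n=3: (2292592897,112134384)∘(33857,1656) = (33857·2292592897+418·1656·112134384, 33857·112134384+1656·2292592897) = (155240635393601,7593067676520)
n=4: (155240635393601,7593067676520)∘(33857,1656) = (33857·155240635393601+418·1656·7593067676520, 33857·7593067676520+1656·155240635393601) = (10511964382749705217,514156984535740896)
n=5: (10511964382749705217,514156984535740896)∘(33857,1656) = (33857·10511964382749705217+418·1656·514156984535740896, 33857·514156984535740896+1656·10511964382749705217) = (711807156058272903670337,34815626043260091355224)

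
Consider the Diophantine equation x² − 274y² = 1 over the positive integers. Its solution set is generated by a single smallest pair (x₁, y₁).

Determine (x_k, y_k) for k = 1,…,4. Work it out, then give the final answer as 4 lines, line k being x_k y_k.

d=274: √d = [16; 1,1,4,4,1,1,32] (ℓ=7, odd), read p_13/q_13
k=0  a_k=16  p_k/q_k = 16/1
…
k=2  a_k=1  p_k/q_k = 33/2
…
k=5  a_k=1  p_k/q_k = 778/47
…
k=12  a_k=1  p_k/q_k = 2189276/132259
k=13  a_k=1  p_k/q_k = 3959299/239190
(x₁, y₁) = (3959299, 239190);  3959299² − 274·239190² = 1 ✓
n=2: (3959299,239190)∘(3959299,239190) = (3959299·3959299+274·239190·239190, 3959299·239190+239190·3959299) = (31352097142801,1894049455620)
n=3: (31352097142801,1894049455620)∘(3959299,239190) = (3959299·31352097142801+274·239190·1894049455620, 3959299·1894049455620+239190·31352097142801) = (248264653730785753699,14998216231173381570)
n=4: (248264653730785753699,14998216231173381570)∘(3959299,239190) = (3959299·248264653730785753699+274·239190·14998216231173381570, 3959299·14998216231173381570+239190·248264653730785753699) = (1965907990503261255572251201,118764845051735182903983240)

3959299 239190
31352097142801 1894049455620
248264653730785753699 14998216231173381570
1965907990503261255572251201 118764845051735182903983240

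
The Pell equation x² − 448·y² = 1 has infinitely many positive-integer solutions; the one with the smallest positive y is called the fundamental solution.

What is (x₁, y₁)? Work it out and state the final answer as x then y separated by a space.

127 6

[21; 6,42] for √448; ℓ=2 ⇒ convergent index 1
i=0: a=21 ⇒ p=21, q=1
i=1: a=6 ⇒ p=127, q=6
fundamental: x₁=127, y₁=6  (since 16129 − 448·36 = 1)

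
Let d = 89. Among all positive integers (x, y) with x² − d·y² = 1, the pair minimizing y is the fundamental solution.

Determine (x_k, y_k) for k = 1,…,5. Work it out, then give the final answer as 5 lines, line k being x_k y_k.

500001 53000
500002000001 53000106000
500003000004500001 53000212000159000
500004000010000008000001 53000318000530000212000
500005000017500025000012500001 53000424001113001060000265000

√89 → a₀=9, period (2,3,3,2,18); ℓ=5 odd so k=9
k=0  a_k=9  p_k/q_k = 9/1
…
k=2  a_k=3  p_k/q_k = 66/7
k=3  a_k=3  p_k/q_k = 217/23
…
k=5  a_k=18  p_k/q_k = 9217/977
…
k=8  a_k=3  p_k/q_k = 216991/23001
k=9  a_k=2  p_k/q_k = 500001/53000
(x₁, y₁) = (500001, 53000);  500001² − 89·53000² = 1 ✓
k=2:  x_2 = 500001·500001+89·53000·53000 = 500002000001,  y_2 = 500001·53000+53000·500001 = 53000106000
k=3:  x_3 = 500001·500002000001+89·53000·53000106000 = 500003000004500001,  y_3 = 500001·53000106000+53000·500002000001 = 53000212000159000
k=4:  x_4 = 500001·500003000004500001+89·53000·53000212000159000 = 500004000010000008000001,  y_4 = 500001·53000212000159000+53000·500003000004500001 = 53000318000530000212000
k=5:  x_5 = 500001·500004000010000008000001+89·53000·53000318000530000212000 = 500005000017500025000012500001,  y_5 = 500001·53000318000530000212000+53000·500004000010000008000001 = 53000424001113001060000265000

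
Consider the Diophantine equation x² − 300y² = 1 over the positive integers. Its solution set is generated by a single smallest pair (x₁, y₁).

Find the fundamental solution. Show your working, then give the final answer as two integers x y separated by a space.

1351 78

[17; 3,8,3,34] for √300; ℓ=4 ⇒ convergent index 3
i=0: a=17 ⇒ p=17, q=1
i=1: a=3 ⇒ p=52, q=3
i=2: a=8 ⇒ p=433, q=25
i=3: a=3 ⇒ p=1351, q=78
(x₁, y₁) = (1351, 78);  1351² − 300·78² = 1 ✓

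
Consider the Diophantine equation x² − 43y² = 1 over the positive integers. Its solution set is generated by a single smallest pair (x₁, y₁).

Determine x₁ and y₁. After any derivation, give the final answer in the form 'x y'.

3482 531

√43 = [6; 1,1,3,1,5,1,3,1,1,12, …], period ℓ=10 (even) → k=9
step 0: (6, 1)  from 6·(1,0) + (0,1)
step 1: (7, 1)  from 1·(6,1) + (1,0)
step 2: (13, 2)  from 1·(7,1) + (6,1)
step 3: (46, 7)  from 3·(13,2) + (7,1)
step 4: (59, 9)  from 1·(46,7) + (13,2)
step 5: (341, 52)  from 5·(59,9) + (46,7)
step 6: (400, 61)  from 1·(341,52) + (59,9)
…
step 8: (1941, 296)  from 1·(1541,235) + (400,61)
step 9: (3482, 531)  from 1·(1941,296) + (1541,235)
fundamental: x₁=3482, y₁=531  (since 12124324 − 43·281961 = 1)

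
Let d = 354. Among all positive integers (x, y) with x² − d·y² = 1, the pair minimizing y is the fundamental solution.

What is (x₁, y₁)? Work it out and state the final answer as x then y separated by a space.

√354 → a₀=18, period (1,4,2,2,18,2,2,4,1,36); ℓ=10 even so k=9
a_0=18:  p_0=18·1+0=18,  q_0=18·0+1=1
a_1=1:  p_1=1·18+1=19,  q_1=1·1+0=1
a_2=4:  p_2=4·19+18=94,  q_2=4·1+1=5
a_3=2:  p_3=2·94+19=207,  q_3=2·5+1=11
…
a_5=18:  p_5=18·508+207=9351,  q_5=18·27+11=497
a_6=2:  p_6=2·9351+508=19210,  q_6=2·497+27=1021
a_7=2:  p_7=2·19210+9351=47771,  q_7=2·1021+497=2539
a_8=4:  p_8=4·47771+19210=210294,  q_8=4·2539+1021=11177
a_9=1:  p_9=1·210294+47771=258065,  q_9=1·11177+2539=13716
→ (258065, 13716).  Check: 258065²=66597544225, 354·13716²=66597544224, difference 1.

258065 13716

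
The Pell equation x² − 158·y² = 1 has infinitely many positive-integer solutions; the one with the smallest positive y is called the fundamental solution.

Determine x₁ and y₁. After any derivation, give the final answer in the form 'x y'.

d=158: √d = [12; 1,1,3,12,3,1,1,24] (ℓ=8, even), read p_7/q_7
k=0  a_k=12  p_k/q_k = 12/1
k=1  a_k=1  p_k/q_k = 13/1
k=2  a_k=1  p_k/q_k = 25/2
k=3  a_k=3  p_k/q_k = 88/7
…
k=5  a_k=3  p_k/q_k = 3331/265
k=6  a_k=1  p_k/q_k = 4412/351
k=7  a_k=1  p_k/q_k = 7743/616
(x₁, y₁) = (7743, 616);  7743² − 158·616² = 1 ✓

7743 616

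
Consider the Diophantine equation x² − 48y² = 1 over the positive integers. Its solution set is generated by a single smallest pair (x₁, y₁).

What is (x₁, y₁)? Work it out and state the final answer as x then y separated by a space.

√48 → a₀=6, period (1,12); ℓ=2 even so k=1
i=0: a=6 ⇒ p=6, q=1
i=1: a=1 ⇒ p=7, q=1
(x₁, y₁) = (7, 1);  7² − 48·1² = 1 ✓

7 1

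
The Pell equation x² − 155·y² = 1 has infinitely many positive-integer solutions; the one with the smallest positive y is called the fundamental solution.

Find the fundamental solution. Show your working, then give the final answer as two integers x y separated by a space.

249 20

√155 → a₀=12, period (2,4,2,24); ℓ=4 even so k=3
i=0: a=12 ⇒ p=12, q=1
i=1: a=2 ⇒ p=25, q=2
i=2: a=4 ⇒ p=112, q=9
i=3: a=2 ⇒ p=249, q=20
fundamental: x₁=249, y₁=20  (since 62001 − 155·400 = 1)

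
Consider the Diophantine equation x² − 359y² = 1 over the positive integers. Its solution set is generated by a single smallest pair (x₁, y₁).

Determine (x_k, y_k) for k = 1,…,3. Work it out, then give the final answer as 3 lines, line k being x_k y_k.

d=359: √d = [18; 1,17,1,36] (ℓ=4, even), read p_3/q_3
i=0: a=18 ⇒ p=18, q=1
i=1: a=1 ⇒ p=19, q=1
i=2: a=17 ⇒ p=341, q=18
i=3: a=1 ⇒ p=360, q=19
(x₁, y₁) = (360, 19);  360² − 359·19² = 1 ✓
(360+19√359)^2 = 259199 + 13680√359
(360+19√359)^3 = 186622920 + 9849581√359

360 19
259199 13680
186622920 9849581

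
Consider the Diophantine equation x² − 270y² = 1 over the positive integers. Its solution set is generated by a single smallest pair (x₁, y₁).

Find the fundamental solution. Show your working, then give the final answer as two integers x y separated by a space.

[16; 2,3,6,3,2,32] for √270; ℓ=6 ⇒ convergent index 5
i=0: a=16 ⇒ p=16, q=1
…
i=2: a=3 ⇒ p=115, q=7
i=3: a=6 ⇒ p=723, q=44
i=4: a=3 ⇒ p=2284, q=139
i=5: a=2 ⇒ p=5291, q=322
→ (5291, 322).  Check: 5291²=27994681, 270·322²=27994680, difference 1.

5291 322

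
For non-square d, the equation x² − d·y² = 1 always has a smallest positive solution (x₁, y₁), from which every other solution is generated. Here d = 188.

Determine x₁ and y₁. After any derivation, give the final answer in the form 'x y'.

4607 336

d=188: √d = [13; 1,2,2,6,2,2,1,26] (ℓ=8, even), read p_7/q_7
a_0=13:  p_0=13·1+0=13,  q_0=13·0+1=1
…
a_2=2:  p_2=2·14+13=41,  q_2=2·1+1=3
a_3=2:  p_3=2·41+14=96,  q_3=2·3+1=7
…
a_5=2:  p_5=2·617+96=1330,  q_5=2·45+7=97
a_6=2:  p_6=2·1330+617=3277,  q_6=2·97+45=239
a_7=1:  p_7=1·3277+1330=4607,  q_7=1·239+97=336
(x₁, y₁) = (4607, 336);  4607² − 188·336² = 1 ✓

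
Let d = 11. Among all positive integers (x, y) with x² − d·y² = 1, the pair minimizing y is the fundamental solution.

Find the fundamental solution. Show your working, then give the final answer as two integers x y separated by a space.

10 3

[3; 3,6] for √11; ℓ=2 ⇒ convergent index 1
i=0: a=3 ⇒ p=3, q=1
i=1: a=3 ⇒ p=10, q=3
fundamental: x₁=10, y₁=3  (since 100 − 11·9 = 1)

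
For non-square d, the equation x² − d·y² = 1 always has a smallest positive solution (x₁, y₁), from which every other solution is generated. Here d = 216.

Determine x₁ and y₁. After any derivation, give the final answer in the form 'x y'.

[14; 1,2,3,2,1,28] for √216; ℓ=6 ⇒ convergent index 5
step 0: (14, 1)  from 14·(1,0) + (0,1)
step 1: (15, 1)  from 1·(14,1) + (1,0)
step 2: (44, 3)  from 2·(15,1) + (14,1)
step 3: (147, 10)  from 3·(44,3) + (15,1)
step 4: (338, 23)  from 2·(147,10) + (44,3)
step 5: (485, 33)  from 1·(338,23) + (147,10)
→ (485, 33).  Check: 485²=235225, 216·33²=235224, difference 1.

485 33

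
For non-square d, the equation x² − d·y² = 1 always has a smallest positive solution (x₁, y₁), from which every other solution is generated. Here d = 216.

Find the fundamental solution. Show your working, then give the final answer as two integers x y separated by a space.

485 33

d=216: √d = [14; 1,2,3,2,1,28] (ℓ=6, even), read p_5/q_5
step 0: (14, 1)  from 14·(1,0) + (0,1)
step 1: (15, 1)  from 1·(14,1) + (1,0)
…
step 3: (147, 10)  from 3·(44,3) + (15,1)
step 4: (338, 23)  from 2·(147,10) + (44,3)
step 5: (485, 33)  from 1·(338,23) + (147,10)
(x₁, y₁) = (485, 33);  485² − 216·33² = 1 ✓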